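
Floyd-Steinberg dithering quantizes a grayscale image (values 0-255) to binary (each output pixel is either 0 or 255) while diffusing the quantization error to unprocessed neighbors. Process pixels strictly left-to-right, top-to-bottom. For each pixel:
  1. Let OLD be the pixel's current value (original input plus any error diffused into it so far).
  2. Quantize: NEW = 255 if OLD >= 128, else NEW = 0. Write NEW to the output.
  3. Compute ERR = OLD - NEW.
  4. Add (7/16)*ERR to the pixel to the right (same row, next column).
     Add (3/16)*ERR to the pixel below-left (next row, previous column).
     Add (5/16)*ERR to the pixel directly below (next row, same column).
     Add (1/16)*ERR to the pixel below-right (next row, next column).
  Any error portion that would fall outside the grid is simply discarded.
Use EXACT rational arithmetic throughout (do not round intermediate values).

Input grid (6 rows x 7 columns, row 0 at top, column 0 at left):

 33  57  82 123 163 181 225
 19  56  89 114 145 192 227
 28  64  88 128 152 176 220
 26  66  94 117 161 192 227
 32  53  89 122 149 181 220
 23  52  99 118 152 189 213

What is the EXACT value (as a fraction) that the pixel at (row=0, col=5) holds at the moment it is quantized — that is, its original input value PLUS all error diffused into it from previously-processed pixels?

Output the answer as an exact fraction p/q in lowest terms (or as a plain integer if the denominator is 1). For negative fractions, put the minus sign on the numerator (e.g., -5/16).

(0,0): OLD=33 → NEW=0, ERR=33
(0,1): OLD=1143/16 → NEW=0, ERR=1143/16
(0,2): OLD=28993/256 → NEW=0, ERR=28993/256
(0,3): OLD=706759/4096 → NEW=255, ERR=-337721/4096
(0,4): OLD=8318321/65536 → NEW=0, ERR=8318321/65536
(0,5): OLD=248020503/1048576 → NEW=255, ERR=-19366377/1048576
Target (0,5): original=181, with diffused error = 248020503/1048576

Answer: 248020503/1048576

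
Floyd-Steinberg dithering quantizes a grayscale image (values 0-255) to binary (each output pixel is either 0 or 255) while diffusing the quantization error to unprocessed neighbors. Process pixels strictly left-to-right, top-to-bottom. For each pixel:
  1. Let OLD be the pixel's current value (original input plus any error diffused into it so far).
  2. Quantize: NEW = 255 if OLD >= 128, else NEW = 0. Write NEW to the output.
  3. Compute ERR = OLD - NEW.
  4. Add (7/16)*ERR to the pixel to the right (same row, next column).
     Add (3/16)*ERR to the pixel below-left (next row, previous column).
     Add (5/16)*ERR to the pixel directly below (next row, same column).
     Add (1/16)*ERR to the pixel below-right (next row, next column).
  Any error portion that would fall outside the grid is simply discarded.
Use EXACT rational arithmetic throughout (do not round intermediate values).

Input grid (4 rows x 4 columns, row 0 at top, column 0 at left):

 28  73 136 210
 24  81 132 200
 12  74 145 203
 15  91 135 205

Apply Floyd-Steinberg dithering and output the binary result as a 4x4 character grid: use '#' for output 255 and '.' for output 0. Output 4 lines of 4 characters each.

Answer: ..##
..#.
..##
.#.#

Derivation:
(0,0): OLD=28 → NEW=0, ERR=28
(0,1): OLD=341/4 → NEW=0, ERR=341/4
(0,2): OLD=11091/64 → NEW=255, ERR=-5229/64
(0,3): OLD=178437/1024 → NEW=255, ERR=-82683/1024
(1,0): OLD=3119/64 → NEW=0, ERR=3119/64
(1,1): OLD=59081/512 → NEW=0, ERR=59081/512
(1,2): OLD=2410749/16384 → NEW=255, ERR=-1767171/16384
(1,3): OLD=32105339/262144 → NEW=0, ERR=32105339/262144
(2,0): OLD=400307/8192 → NEW=0, ERR=400307/8192
(2,1): OLD=29952865/262144 → NEW=0, ERR=29952865/262144
(2,2): OLD=100379493/524288 → NEW=255, ERR=-33313947/524288
(2,3): OLD=1734193713/8388608 → NEW=255, ERR=-404901327/8388608
(3,0): OLD=216822275/4194304 → NEW=0, ERR=216822275/4194304
(3,1): OLD=9426314205/67108864 → NEW=255, ERR=-7686446115/67108864
(3,2): OLD=67779398947/1073741824 → NEW=0, ERR=67779398947/1073741824
(3,3): OLD=3668965162613/17179869184 → NEW=255, ERR=-711901479307/17179869184
Row 0: ..##
Row 1: ..#.
Row 2: ..##
Row 3: .#.#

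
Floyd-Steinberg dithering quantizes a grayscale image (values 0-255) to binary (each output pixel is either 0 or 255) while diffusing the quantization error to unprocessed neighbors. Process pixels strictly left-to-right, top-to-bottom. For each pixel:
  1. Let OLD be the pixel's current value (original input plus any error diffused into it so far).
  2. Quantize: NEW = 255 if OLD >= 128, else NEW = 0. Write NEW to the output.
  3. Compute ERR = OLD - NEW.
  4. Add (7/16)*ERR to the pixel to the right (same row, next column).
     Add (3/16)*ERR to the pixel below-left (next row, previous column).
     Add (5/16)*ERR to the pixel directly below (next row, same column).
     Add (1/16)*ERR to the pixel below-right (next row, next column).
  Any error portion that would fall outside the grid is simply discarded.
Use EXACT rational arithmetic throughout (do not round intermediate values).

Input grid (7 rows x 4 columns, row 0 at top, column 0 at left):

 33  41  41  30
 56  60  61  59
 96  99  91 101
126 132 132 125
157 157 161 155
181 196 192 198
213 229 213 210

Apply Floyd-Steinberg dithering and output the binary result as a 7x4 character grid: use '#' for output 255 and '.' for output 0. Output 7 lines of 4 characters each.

Answer: ....
..#.
#..#
.##.
#.#.
####
##.#

Derivation:
(0,0): OLD=33 → NEW=0, ERR=33
(0,1): OLD=887/16 → NEW=0, ERR=887/16
(0,2): OLD=16705/256 → NEW=0, ERR=16705/256
(0,3): OLD=239815/4096 → NEW=0, ERR=239815/4096
(1,0): OLD=19637/256 → NEW=0, ERR=19637/256
(1,1): OLD=256371/2048 → NEW=0, ERR=256371/2048
(1,2): OLD=9869807/65536 → NEW=255, ERR=-6841873/65536
(1,3): OLD=37434553/1048576 → NEW=0, ERR=37434553/1048576
(2,0): OLD=4700321/32768 → NEW=255, ERR=-3655519/32768
(2,1): OLD=78152571/1048576 → NEW=0, ERR=78152571/1048576
(2,2): OLD=221251303/2097152 → NEW=0, ERR=221251303/2097152
(2,3): OLD=5093162347/33554432 → NEW=255, ERR=-3463217813/33554432
(3,0): OLD=1763503889/16777216 → NEW=0, ERR=1763503889/16777216
(3,1): OLD=57468618639/268435456 → NEW=255, ERR=-10982422641/268435456
(3,2): OLD=568549389169/4294967296 → NEW=255, ERR=-526667271311/4294967296
(3,3): OLD=3139926961047/68719476736 → NEW=0, ERR=3139926961047/68719476736
(4,0): OLD=782442908669/4294967296 → NEW=255, ERR=-312773751811/4294967296
(4,1): OLD=3296201477623/34359738368 → NEW=0, ERR=3296201477623/34359738368
(4,2): OLD=187643091740823/1099511627776 → NEW=255, ERR=-92732373342057/1099511627776
(4,3): OLD=2194029558918225/17592186044416 → NEW=0, ERR=2194029558918225/17592186044416
(5,0): OLD=96883456674157/549755813888 → NEW=255, ERR=-43304275867283/549755813888
(5,1): OLD=3010933638493467/17592186044416 → NEW=255, ERR=-1475073802832613/17592186044416
(5,2): OLD=1392776027329711/8796093022208 → NEW=255, ERR=-850227693333329/8796093022208
(5,3): OLD=53315287503161495/281474976710656 → NEW=255, ERR=-18460831558055785/281474976710656
(6,0): OLD=48600264492106609/281474976710656 → NEW=255, ERR=-23175854569110671/281474976710656
(6,1): OLD=647293780653411367/4503599627370496 → NEW=255, ERR=-501124124326065113/4503599627370496
(6,2): OLD=8400076956551045729/72057594037927936 → NEW=0, ERR=8400076956551045729/72057594037927936
(6,3): OLD=270319125005197149095/1152921504606846976 → NEW=255, ERR=-23675858669548829785/1152921504606846976
Row 0: ....
Row 1: ..#.
Row 2: #..#
Row 3: .##.
Row 4: #.#.
Row 5: ####
Row 6: ##.#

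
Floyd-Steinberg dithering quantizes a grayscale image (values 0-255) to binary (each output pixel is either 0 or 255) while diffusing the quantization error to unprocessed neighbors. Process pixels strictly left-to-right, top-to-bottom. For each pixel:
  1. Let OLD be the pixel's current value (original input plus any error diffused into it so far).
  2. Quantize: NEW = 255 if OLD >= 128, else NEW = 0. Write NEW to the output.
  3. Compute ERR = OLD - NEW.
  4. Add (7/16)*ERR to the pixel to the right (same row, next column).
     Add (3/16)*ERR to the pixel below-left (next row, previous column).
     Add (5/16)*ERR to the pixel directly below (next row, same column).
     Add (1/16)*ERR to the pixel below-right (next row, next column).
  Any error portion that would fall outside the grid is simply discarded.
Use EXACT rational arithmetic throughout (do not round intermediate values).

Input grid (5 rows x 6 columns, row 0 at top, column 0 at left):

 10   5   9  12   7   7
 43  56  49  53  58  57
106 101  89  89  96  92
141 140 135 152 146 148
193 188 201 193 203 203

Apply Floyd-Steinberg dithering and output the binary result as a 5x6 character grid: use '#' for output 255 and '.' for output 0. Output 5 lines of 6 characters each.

(0,0): OLD=10 → NEW=0, ERR=10
(0,1): OLD=75/8 → NEW=0, ERR=75/8
(0,2): OLD=1677/128 → NEW=0, ERR=1677/128
(0,3): OLD=36315/2048 → NEW=0, ERR=36315/2048
(0,4): OLD=483581/32768 → NEW=0, ERR=483581/32768
(0,5): OLD=7055083/524288 → NEW=0, ERR=7055083/524288
(1,0): OLD=6129/128 → NEW=0, ERR=6129/128
(1,1): OLD=84951/1024 → NEW=0, ERR=84951/1024
(1,2): OLD=3057251/32768 → NEW=0, ERR=3057251/32768
(1,3): OLD=13493319/131072 → NEW=0, ERR=13493319/131072
(1,4): OLD=933500565/8388608 → NEW=0, ERR=933500565/8388608
(1,5): OLD=14873117827/134217728 → NEW=0, ERR=14873117827/134217728
(2,0): OLD=2236717/16384 → NEW=255, ERR=-1941203/16384
(2,1): OLD=50109183/524288 → NEW=0, ERR=50109183/524288
(2,2): OLD=1547345213/8388608 → NEW=255, ERR=-591749827/8388608
(2,3): OLD=7852074517/67108864 → NEW=0, ERR=7852074517/67108864
(2,4): OLD=449204030783/2147483648 → NEW=255, ERR=-98404299457/2147483648
(2,5): OLD=3901091404457/34359738368 → NEW=0, ERR=3901091404457/34359738368
(3,0): OLD=1022528797/8388608 → NEW=0, ERR=1022528797/8388608
(3,1): OLD=13593886361/67108864 → NEW=255, ERR=-3518873959/67108864
(3,2): OLD=63311617211/536870912 → NEW=0, ERR=63311617211/536870912
(3,3): OLD=7805036582481/34359738368 → NEW=255, ERR=-956696701359/34359738368
(3,4): OLD=40709332163825/274877906944 → NEW=255, ERR=-29384534106895/274877906944
(3,5): OLD=588667050742911/4398046511104 → NEW=255, ERR=-532834809588609/4398046511104
(4,0): OLD=237576702035/1073741824 → NEW=255, ERR=-36227463085/1073741824
(4,1): OLD=3205466637559/17179869184 → NEW=255, ERR=-1175400004361/17179869184
(4,2): OLD=109633282466869/549755813888 → NEW=255, ERR=-30554450074571/549755813888
(4,3): OLD=1295752958038121/8796093022208 → NEW=255, ERR=-947250762624919/8796093022208
(4,4): OLD=13795506127574393/140737488355328 → NEW=0, ERR=13795506127574393/140737488355328
(4,5): OLD=453385454074218415/2251799813685248 → NEW=255, ERR=-120823498415519825/2251799813685248
Row 0: ......
Row 1: ......
Row 2: #.#.#.
Row 3: .#.###
Row 4: ####.#

Answer: ......
......
#.#.#.
.#.###
####.#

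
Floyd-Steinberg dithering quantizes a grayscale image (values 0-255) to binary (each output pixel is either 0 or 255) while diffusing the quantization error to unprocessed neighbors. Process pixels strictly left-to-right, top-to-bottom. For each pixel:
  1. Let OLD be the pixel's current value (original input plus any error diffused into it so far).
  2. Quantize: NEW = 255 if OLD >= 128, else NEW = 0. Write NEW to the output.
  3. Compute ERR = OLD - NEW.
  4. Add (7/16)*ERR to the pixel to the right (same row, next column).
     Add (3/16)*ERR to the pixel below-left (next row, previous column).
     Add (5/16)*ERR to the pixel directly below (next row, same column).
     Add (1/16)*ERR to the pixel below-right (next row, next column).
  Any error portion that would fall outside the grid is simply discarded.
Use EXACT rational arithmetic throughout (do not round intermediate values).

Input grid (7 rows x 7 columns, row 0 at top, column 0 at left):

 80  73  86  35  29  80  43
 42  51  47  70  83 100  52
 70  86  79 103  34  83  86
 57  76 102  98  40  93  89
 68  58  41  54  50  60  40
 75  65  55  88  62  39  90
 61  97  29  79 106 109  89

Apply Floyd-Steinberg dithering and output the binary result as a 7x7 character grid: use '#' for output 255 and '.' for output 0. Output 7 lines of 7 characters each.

Answer: ..#....
....#..
.#.#..#
..#..#.
.#.....
...#..#
.#..#..

Derivation:
(0,0): OLD=80 → NEW=0, ERR=80
(0,1): OLD=108 → NEW=0, ERR=108
(0,2): OLD=533/4 → NEW=255, ERR=-487/4
(0,3): OLD=-1169/64 → NEW=0, ERR=-1169/64
(0,4): OLD=21513/1024 → NEW=0, ERR=21513/1024
(0,5): OLD=1461311/16384 → NEW=0, ERR=1461311/16384
(0,6): OLD=21501369/262144 → NEW=0, ERR=21501369/262144
(1,0): OLD=349/4 → NEW=0, ERR=349/4
(1,1): OLD=3363/32 → NEW=0, ERR=3363/32
(1,2): OLD=59655/1024 → NEW=0, ERR=59655/1024
(1,3): OLD=352703/4096 → NEW=0, ERR=352703/4096
(1,4): OLD=37439345/262144 → NEW=255, ERR=-29407375/262144
(1,5): OLD=200247545/2097152 → NEW=0, ERR=200247545/2097152
(1,6): OLD=4193665847/33554432 → NEW=0, ERR=4193665847/33554432
(2,0): OLD=59889/512 → NEW=0, ERR=59889/512
(2,1): OLD=3053859/16384 → NEW=255, ERR=-1124061/16384
(2,2): OLD=23567641/262144 → NEW=0, ERR=23567641/262144
(2,3): OLD=318450657/2097152 → NEW=255, ERR=-216323103/2097152
(2,4): OLD=-384189731/16777216 → NEW=0, ERR=-384189731/16777216
(2,5): OLD=64018286603/536870912 → NEW=0, ERR=64018286603/536870912
(2,6): OLD=1573619020413/8589934592 → NEW=255, ERR=-616814300547/8589934592
(3,0): OLD=21152265/262144 → NEW=0, ERR=21152265/262144
(3,1): OLD=239137085/2097152 → NEW=0, ERR=239137085/2097152
(3,2): OLD=2623184091/16777216 → NEW=255, ERR=-1655005989/16777216
(3,3): OLD=1606117119/67108864 → NEW=0, ERR=1606117119/67108864
(3,4): OLD=508745730825/8589934592 → NEW=0, ERR=508745730825/8589934592
(3,5): OLD=9708678836499/68719476736 → NEW=255, ERR=-7814787731181/68719476736
(3,6): OLD=26674789417101/1099511627776 → NEW=0, ERR=26674789417101/1099511627776
(4,0): OLD=3845203231/33554432 → NEW=0, ERR=3845203231/33554432
(4,1): OLD=69963356299/536870912 → NEW=255, ERR=-66938726261/536870912
(4,2): OLD=-281418819179/8589934592 → NEW=0, ERR=-281418819179/8589934592
(4,3): OLD=3579280417751/68719476736 → NEW=0, ERR=3579280417751/68719476736
(4,4): OLD=39290337141185/549755813888 → NEW=0, ERR=39290337141185/549755813888
(4,5): OLD=1125556685943973/17592186044416 → NEW=0, ERR=1125556685943973/17592186044416
(4,6): OLD=19271293364219795/281474976710656 → NEW=0, ERR=19271293364219795/281474976710656
(5,0): OLD=751045174097/8589934592 → NEW=0, ERR=751045174097/8589934592
(5,1): OLD=4487932831539/68719476736 → NEW=0, ERR=4487932831539/68719476736
(5,2): OLD=41400800436569/549755813888 → NEW=0, ERR=41400800436569/549755813888
(5,3): OLD=653446606358213/4398046511104 → NEW=255, ERR=-468055253973307/4398046511104
(5,4): OLD=14925321232173851/281474976710656 → NEW=0, ERR=14925321232173851/281474976710656
(5,5): OLD=224046350838565123/2251799813685248 → NEW=0, ERR=224046350838565123/2251799813685248
(5,6): OLD=5725839177946333325/36028797018963968 → NEW=255, ERR=-3461504061889478515/36028797018963968
(6,0): OLD=110575814752833/1099511627776 → NEW=0, ERR=110575814752833/1099511627776
(6,1): OLD=3184045961005133/17592186044416 → NEW=255, ERR=-1301961480320947/17592186044416
(6,2): OLD=1205419789407735/281474976710656 → NEW=0, ERR=1205419789407735/281474976710656
(6,3): OLD=140208900668354985/2251799813685248 → NEW=0, ERR=140208900668354985/2251799813685248
(6,4): OLD=182188200014280679/1125899906842624 → NEW=255, ERR=-104916276230588441/1125899906842624
(6,5): OLD=48782613124556376631/576460752303423488 → NEW=0, ERR=48782613124556376631/576460752303423488
(6,6): OLD=942793944015484073617/9223372036854775808 → NEW=0, ERR=942793944015484073617/9223372036854775808
Row 0: ..#....
Row 1: ....#..
Row 2: .#.#..#
Row 3: ..#..#.
Row 4: .#.....
Row 5: ...#..#
Row 6: .#..#..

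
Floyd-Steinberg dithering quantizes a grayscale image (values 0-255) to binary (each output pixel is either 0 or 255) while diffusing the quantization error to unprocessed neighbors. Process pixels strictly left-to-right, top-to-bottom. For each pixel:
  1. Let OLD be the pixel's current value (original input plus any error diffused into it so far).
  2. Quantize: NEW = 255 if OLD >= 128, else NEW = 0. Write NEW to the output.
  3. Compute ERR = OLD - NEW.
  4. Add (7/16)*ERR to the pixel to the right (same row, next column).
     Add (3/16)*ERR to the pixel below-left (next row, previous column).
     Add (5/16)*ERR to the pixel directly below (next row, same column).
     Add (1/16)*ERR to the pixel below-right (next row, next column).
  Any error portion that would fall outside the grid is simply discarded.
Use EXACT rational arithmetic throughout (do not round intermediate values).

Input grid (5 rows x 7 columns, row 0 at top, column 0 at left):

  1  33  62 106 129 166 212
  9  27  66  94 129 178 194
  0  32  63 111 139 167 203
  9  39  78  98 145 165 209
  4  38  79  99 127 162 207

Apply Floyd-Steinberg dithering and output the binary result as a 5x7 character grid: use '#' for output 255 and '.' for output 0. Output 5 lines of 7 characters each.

(0,0): OLD=1 → NEW=0, ERR=1
(0,1): OLD=535/16 → NEW=0, ERR=535/16
(0,2): OLD=19617/256 → NEW=0, ERR=19617/256
(0,3): OLD=571495/4096 → NEW=255, ERR=-472985/4096
(0,4): OLD=5143249/65536 → NEW=0, ERR=5143249/65536
(0,5): OLD=210066359/1048576 → NEW=255, ERR=-57320521/1048576
(0,6): OLD=3155526145/16777216 → NEW=255, ERR=-1122663935/16777216
(1,0): OLD=3989/256 → NEW=0, ERR=3989/256
(1,1): OLD=120211/2048 → NEW=0, ERR=120211/2048
(1,2): OLD=6295695/65536 → NEW=0, ERR=6295695/65536
(1,3): OLD=31312227/262144 → NEW=0, ERR=31312227/262144
(1,4): OLD=3159417417/16777216 → NEW=255, ERR=-1118772663/16777216
(1,5): OLD=16656570393/134217728 → NEW=0, ERR=16656570393/134217728
(1,6): OLD=480964236375/2147483648 → NEW=255, ERR=-66644093865/2147483648
(2,0): OLD=520193/32768 → NEW=0, ERR=520193/32768
(2,1): OLD=79979163/1048576 → NEW=0, ERR=79979163/1048576
(2,2): OLD=2557769105/16777216 → NEW=255, ERR=-1720420975/16777216
(2,3): OLD=13014340681/134217728 → NEW=0, ERR=13014340681/134217728
(2,4): OLD=205425638361/1073741824 → NEW=255, ERR=-68378526759/1073741824
(2,5): OLD=5770167381811/34359738368 → NEW=255, ERR=-2991565902029/34359738368
(2,6): OLD=89592023416469/549755813888 → NEW=255, ERR=-50595709124971/549755813888
(3,0): OLD=474163313/16777216 → NEW=0, ERR=474163313/16777216
(3,1): OLD=7645767453/134217728 → NEW=0, ERR=7645767453/134217728
(3,2): OLD=100743806311/1073741824 → NEW=0, ERR=100743806311/1073741824
(3,3): OLD=648541232193/4294967296 → NEW=255, ERR=-446675428287/4294967296
(3,4): OLD=38117178256497/549755813888 → NEW=0, ERR=38117178256497/549755813888
(3,5): OLD=646026695610979/4398046511104 → NEW=255, ERR=-475475164720541/4398046511104
(3,6): OLD=8971992579629437/70368744177664 → NEW=0, ERR=8971992579629437/70368744177664
(4,0): OLD=50493769471/2147483648 → NEW=0, ERR=50493769471/2147483648
(4,1): OLD=2935943582451/34359738368 → NEW=0, ERR=2935943582451/34359738368
(4,2): OLD=71338429573149/549755813888 → NEW=255, ERR=-68849302968291/549755813888
(4,3): OLD=134464088958799/4398046511104 → NEW=0, ERR=134464088958799/4398046511104
(4,4): OLD=4759472565403645/35184372088832 → NEW=255, ERR=-4212542317248515/35184372088832
(4,5): OLD=117177155845102525/1125899906842624 → NEW=0, ERR=117177155845102525/1125899906842624
(4,6): OLD=5145258346580384827/18014398509481984 → NEW=255, ERR=551586726662478907/18014398509481984
Row 0: ...#.##
Row 1: ....#.#
Row 2: ..#.###
Row 3: ...#.#.
Row 4: ..#.#.#

Answer: ...#.##
....#.#
..#.###
...#.#.
..#.#.#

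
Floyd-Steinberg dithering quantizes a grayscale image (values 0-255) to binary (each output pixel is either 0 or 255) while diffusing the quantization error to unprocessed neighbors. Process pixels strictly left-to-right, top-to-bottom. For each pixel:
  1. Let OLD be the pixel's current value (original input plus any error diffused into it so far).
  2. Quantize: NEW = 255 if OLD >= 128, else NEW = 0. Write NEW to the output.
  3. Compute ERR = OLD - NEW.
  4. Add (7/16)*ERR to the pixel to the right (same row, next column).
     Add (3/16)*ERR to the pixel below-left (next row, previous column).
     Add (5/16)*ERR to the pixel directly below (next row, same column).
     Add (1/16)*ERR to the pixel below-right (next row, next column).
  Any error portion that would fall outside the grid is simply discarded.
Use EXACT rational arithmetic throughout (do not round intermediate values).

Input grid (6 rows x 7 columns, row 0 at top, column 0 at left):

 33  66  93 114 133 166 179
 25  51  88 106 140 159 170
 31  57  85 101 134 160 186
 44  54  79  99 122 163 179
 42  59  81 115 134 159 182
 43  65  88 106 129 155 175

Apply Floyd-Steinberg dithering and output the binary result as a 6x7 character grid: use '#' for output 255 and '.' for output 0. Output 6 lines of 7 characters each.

Answer: ..#.#.#
...#.##
.#..#.#
...#.##
..#.#.#
.#..##.

Derivation:
(0,0): OLD=33 → NEW=0, ERR=33
(0,1): OLD=1287/16 → NEW=0, ERR=1287/16
(0,2): OLD=32817/256 → NEW=255, ERR=-32463/256
(0,3): OLD=239703/4096 → NEW=0, ERR=239703/4096
(0,4): OLD=10394209/65536 → NEW=255, ERR=-6317471/65536
(0,5): OLD=129841319/1048576 → NEW=0, ERR=129841319/1048576
(0,6): OLD=3912010897/16777216 → NEW=255, ERR=-366179183/16777216
(1,0): OLD=12901/256 → NEW=0, ERR=12901/256
(1,1): OLD=156611/2048 → NEW=0, ERR=156611/2048
(1,2): OLD=6411263/65536 → NEW=0, ERR=6411263/65536
(1,3): OLD=36985299/262144 → NEW=255, ERR=-29861421/262144
(1,4): OLD=1458180697/16777216 → NEW=0, ERR=1458180697/16777216
(1,5): OLD=30279998889/134217728 → NEW=255, ERR=-3945521751/134217728
(1,6): OLD=339426089415/2147483648 → NEW=255, ERR=-208182240825/2147483648
(2,0): OLD=2001681/32768 → NEW=0, ERR=2001681/32768
(2,1): OLD=135386571/1048576 → NEW=255, ERR=-132000309/1048576
(2,2): OLD=736810017/16777216 → NEW=0, ERR=736810017/16777216
(2,3): OLD=14364910937/134217728 → NEW=0, ERR=14364910937/134217728
(2,4): OLD=209759400233/1073741824 → NEW=255, ERR=-64044764887/1073741824
(2,5): OLD=3847390097123/34359738368 → NEW=0, ERR=3847390097123/34359738368
(2,6): OLD=111521679228773/549755813888 → NEW=255, ERR=-28666053312667/549755813888
(3,0): OLD=662465537/16777216 → NEW=0, ERR=662465537/16777216
(3,1): OLD=5904019693/134217728 → NEW=0, ERR=5904019693/134217728
(3,2): OLD=133325219991/1073741824 → NEW=0, ERR=133325219991/1073741824
(3,3): OLD=765925393265/4294967296 → NEW=255, ERR=-329291267215/4294967296
(3,4): OLD=53602323439617/549755813888 → NEW=0, ERR=53602323439617/549755813888
(3,5): OLD=998990777453459/4398046511104 → NEW=255, ERR=-122511082878061/4398046511104
(3,6): OLD=11084251427580493/70368744177664 → NEW=255, ERR=-6859778337723827/70368744177664
(4,0): OLD=134404993775/2147483648 → NEW=0, ERR=134404993775/2147483648
(4,1): OLD=4325128004259/34359738368 → NEW=0, ERR=4325128004259/34359738368
(4,2): OLD=89746590781549/549755813888 → NEW=255, ERR=-50441141759891/549755813888
(4,3): OLD=338392888585663/4398046511104 → NEW=0, ERR=338392888585663/4398046511104
(4,4): OLD=6618763685614477/35184372088832 → NEW=255, ERR=-2353251197037683/35184372088832
(4,5): OLD=122553444186304269/1125899906842624 → NEW=0, ERR=122553444186304269/1125899906842624
(4,6): OLD=3556349533795161195/18014398509481984 → NEW=255, ERR=-1037322086122744725/18014398509481984
(5,0): OLD=47367283511961/549755813888 → NEW=0, ERR=47367283511961/549755813888
(5,1): OLD=566205762247347/4398046511104 → NEW=255, ERR=-555296098084173/4398046511104
(5,2): OLD=928263090475861/35184372088832 → NEW=0, ERR=928263090475861/35184372088832
(5,3): OLD=34709132787835273/281474976710656 → NEW=0, ERR=34709132787835273/281474976710656
(5,4): OLD=3373481846293376835/18014398509481984 → NEW=255, ERR=-1220189773624529085/18014398509481984
(5,5): OLD=20810912275898215187/144115188075855872 → NEW=255, ERR=-15938460683445032173/144115188075855872
(5,6): OLD=266147259239218373821/2305843009213693952 → NEW=0, ERR=266147259239218373821/2305843009213693952
Row 0: ..#.#.#
Row 1: ...#.##
Row 2: .#..#.#
Row 3: ...#.##
Row 4: ..#.#.#
Row 5: .#..##.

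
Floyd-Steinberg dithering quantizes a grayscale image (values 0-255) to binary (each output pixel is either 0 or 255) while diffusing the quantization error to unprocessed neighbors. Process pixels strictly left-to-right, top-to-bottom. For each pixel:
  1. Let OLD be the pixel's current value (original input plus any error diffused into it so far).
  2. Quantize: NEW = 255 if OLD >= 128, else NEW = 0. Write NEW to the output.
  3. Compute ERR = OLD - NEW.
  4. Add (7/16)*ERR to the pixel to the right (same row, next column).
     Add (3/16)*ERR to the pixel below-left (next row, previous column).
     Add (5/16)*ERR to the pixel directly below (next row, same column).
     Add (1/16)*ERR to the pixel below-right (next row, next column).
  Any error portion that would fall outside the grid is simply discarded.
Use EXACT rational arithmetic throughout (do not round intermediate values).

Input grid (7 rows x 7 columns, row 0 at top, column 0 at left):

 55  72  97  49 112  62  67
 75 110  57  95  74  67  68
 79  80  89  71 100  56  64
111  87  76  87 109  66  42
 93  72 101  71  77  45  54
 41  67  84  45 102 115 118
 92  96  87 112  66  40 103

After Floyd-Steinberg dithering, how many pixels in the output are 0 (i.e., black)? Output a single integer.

Answer: 35

Derivation:
(0,0): OLD=55 → NEW=0, ERR=55
(0,1): OLD=1537/16 → NEW=0, ERR=1537/16
(0,2): OLD=35591/256 → NEW=255, ERR=-29689/256
(0,3): OLD=-7119/4096 → NEW=0, ERR=-7119/4096
(0,4): OLD=7290199/65536 → NEW=0, ERR=7290199/65536
(0,5): OLD=116043105/1048576 → NEW=0, ERR=116043105/1048576
(0,6): OLD=1936375207/16777216 → NEW=0, ERR=1936375207/16777216
(1,0): OLD=28211/256 → NEW=0, ERR=28211/256
(1,1): OLD=348005/2048 → NEW=255, ERR=-174235/2048
(1,2): OLD=-706743/65536 → NEW=0, ERR=-706743/65536
(1,3): OLD=27092053/262144 → NEW=0, ERR=27092053/262144
(1,4): OLD=2929614239/16777216 → NEW=255, ERR=-1348575841/16777216
(1,5): OLD=12752004815/134217728 → NEW=0, ERR=12752004815/134217728
(1,6): OLD=327601447489/2147483648 → NEW=255, ERR=-220006882751/2147483648
(2,0): OLD=3194407/32768 → NEW=0, ERR=3194407/32768
(2,1): OLD=105831965/1048576 → NEW=0, ERR=105831965/1048576
(2,2): OLD=2413352855/16777216 → NEW=255, ERR=-1864837225/16777216
(2,3): OLD=5223930015/134217728 → NEW=0, ERR=5223930015/134217728
(2,4): OLD=124749993423/1073741824 → NEW=0, ERR=124749993423/1073741824
(2,5): OLD=3858167285829/34359738368 → NEW=0, ERR=3858167285829/34359738368
(2,6): OLD=47855505702195/549755813888 → NEW=0, ERR=47855505702195/549755813888
(3,0): OLD=2690871991/16777216 → NEW=255, ERR=-1587318089/16777216
(3,1): OLD=8375119979/134217728 → NEW=0, ERR=8375119979/134217728
(3,2): OLD=88229694833/1073741824 → NEW=0, ERR=88229694833/1073741824
(3,3): OLD=644028520327/4294967296 → NEW=255, ERR=-451188140153/4294967296
(3,4): OLD=67528674754231/549755813888 → NEW=0, ERR=67528674754231/549755813888
(3,5): OLD=784667379675413/4398046511104 → NEW=255, ERR=-336834480656107/4398046511104
(3,6): OLD=3005711531543051/70368744177664 → NEW=0, ERR=3005711531543051/70368744177664
(4,0): OLD=161348615641/2147483648 → NEW=0, ERR=161348615641/2147483648
(4,1): OLD=4599552523909/34359738368 → NEW=255, ERR=-4162180759931/34359738368
(4,2): OLD=31822338407403/549755813888 → NEW=0, ERR=31822338407403/549755813888
(4,3): OLD=403139095873929/4398046511104 → NEW=0, ERR=403139095873929/4398046511104
(4,4): OLD=4734496932740939/35184372088832 → NEW=255, ERR=-4237517949911221/35184372088832
(4,5): OLD=-17945708980156853/1125899906842624 → NEW=0, ERR=-17945708980156853/1125899906842624
(4,6): OLD=1001384852126409853/18014398509481984 → NEW=0, ERR=1001384852126409853/18014398509481984
(5,0): OLD=22961335340895/549755813888 → NEW=0, ERR=22961335340895/549755813888
(5,1): OLD=276932689953013/4398046511104 → NEW=0, ERR=276932689953013/4398046511104
(5,2): OLD=4899527513620803/35184372088832 → NEW=255, ERR=-4072487369031357/35184372088832
(5,3): OLD=1137487982018415/281474976710656 → NEW=0, ERR=1137487982018415/281474976710656
(5,4): OLD=1240681921081137893/18014398509481984 → NEW=0, ERR=1240681921081137893/18014398509481984
(5,5): OLD=20615077676313475989/144115188075855872 → NEW=255, ERR=-16134295283029771371/144115188075855872
(5,6): OLD=196907751441603803675/2305843009213693952 → NEW=0, ERR=196907751441603803675/2305843009213693952
(6,0): OLD=8223175947839927/70368744177664 → NEW=0, ERR=8223175947839927/70368744177664
(6,1): OLD=166307364597458851/1125899906842624 → NEW=255, ERR=-120797111647410269/1125899906842624
(6,2): OLD=154619534160235913/18014398509481984 → NEW=0, ERR=154619534160235913/18014398509481984
(6,3): OLD=17682533626329309207/144115188075855872 → NEW=0, ERR=17682533626329309207/144115188075855872
(6,4): OLD=34721269854169824421/288230376151711744 → NEW=0, ERR=34721269854169824421/288230376151711744
(6,5): OLD=2878917555311089648505/36893488147419103232 → NEW=0, ERR=2878917555311089648505/36893488147419103232
(6,6): OLD=92575131876996992488895/590295810358705651712 → NEW=255, ERR=-57950299764472948697665/590295810358705651712
Output grid:
  Row 0: ..#....  (6 black, running=6)
  Row 1: .#..#.#  (4 black, running=10)
  Row 2: ..#....  (6 black, running=16)
  Row 3: #..#.#.  (4 black, running=20)
  Row 4: .#..#..  (5 black, running=25)
  Row 5: ..#..#.  (5 black, running=30)
  Row 6: .#....#  (5 black, running=35)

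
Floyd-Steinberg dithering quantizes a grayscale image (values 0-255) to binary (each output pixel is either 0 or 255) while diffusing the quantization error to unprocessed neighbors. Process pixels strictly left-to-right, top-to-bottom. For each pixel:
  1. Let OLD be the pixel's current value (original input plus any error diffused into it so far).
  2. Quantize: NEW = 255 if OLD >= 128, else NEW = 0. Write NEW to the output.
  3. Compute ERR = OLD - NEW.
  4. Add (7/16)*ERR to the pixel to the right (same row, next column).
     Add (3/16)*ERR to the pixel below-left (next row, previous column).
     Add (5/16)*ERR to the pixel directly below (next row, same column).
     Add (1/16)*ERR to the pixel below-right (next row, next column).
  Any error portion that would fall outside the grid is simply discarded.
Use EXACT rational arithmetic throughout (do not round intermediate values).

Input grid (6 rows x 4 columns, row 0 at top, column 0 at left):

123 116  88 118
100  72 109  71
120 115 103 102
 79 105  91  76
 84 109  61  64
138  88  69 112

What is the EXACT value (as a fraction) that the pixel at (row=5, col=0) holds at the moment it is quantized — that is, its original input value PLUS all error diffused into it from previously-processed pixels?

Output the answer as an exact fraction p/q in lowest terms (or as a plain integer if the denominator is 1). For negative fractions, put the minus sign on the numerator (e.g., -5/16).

Answer: 81536820671071/549755813888

Derivation:
(0,0): OLD=123 → NEW=0, ERR=123
(0,1): OLD=2717/16 → NEW=255, ERR=-1363/16
(0,2): OLD=12987/256 → NEW=0, ERR=12987/256
(0,3): OLD=574237/4096 → NEW=255, ERR=-470243/4096
(1,0): OLD=31351/256 → NEW=0, ERR=31351/256
(1,1): OLD=237889/2048 → NEW=0, ERR=237889/2048
(1,2): OLD=9753173/65536 → NEW=255, ERR=-6958507/65536
(1,3): OLD=-8555421/1048576 → NEW=0, ERR=-8555421/1048576
(2,0): OLD=5899867/32768 → NEW=255, ERR=-2455973/32768
(2,1): OLD=111415193/1048576 → NEW=0, ERR=111415193/1048576
(2,2): OLD=255926493/2097152 → NEW=0, ERR=255926493/2097152
(2,3): OLD=4905811081/33554432 → NEW=255, ERR=-3650569079/33554432
(3,0): OLD=1266689963/16777216 → NEW=0, ERR=1266689963/16777216
(3,1): OLD=50850545717/268435456 → NEW=255, ERR=-17600495563/268435456
(3,2): OLD=372340142027/4294967296 → NEW=0, ERR=372340142027/4294967296
(3,3): OLD=6016834473229/68719476736 → NEW=0, ERR=6016834473229/68719476736
(4,0): OLD=409310963215/4294967296 → NEW=0, ERR=409310963215/4294967296
(4,1): OLD=5194426559149/34359738368 → NEW=255, ERR=-3567306724691/34359738368
(4,2): OLD=60459903066381/1099511627776 → NEW=0, ERR=60459903066381/1099511627776
(4,3): OLD=2125785062524523/17592186044416 → NEW=0, ERR=2125785062524523/17592186044416
(5,0): OLD=81536820671071/549755813888 → NEW=255, ERR=-58650911870369/549755813888
Target (5,0): original=138, with diffused error = 81536820671071/549755813888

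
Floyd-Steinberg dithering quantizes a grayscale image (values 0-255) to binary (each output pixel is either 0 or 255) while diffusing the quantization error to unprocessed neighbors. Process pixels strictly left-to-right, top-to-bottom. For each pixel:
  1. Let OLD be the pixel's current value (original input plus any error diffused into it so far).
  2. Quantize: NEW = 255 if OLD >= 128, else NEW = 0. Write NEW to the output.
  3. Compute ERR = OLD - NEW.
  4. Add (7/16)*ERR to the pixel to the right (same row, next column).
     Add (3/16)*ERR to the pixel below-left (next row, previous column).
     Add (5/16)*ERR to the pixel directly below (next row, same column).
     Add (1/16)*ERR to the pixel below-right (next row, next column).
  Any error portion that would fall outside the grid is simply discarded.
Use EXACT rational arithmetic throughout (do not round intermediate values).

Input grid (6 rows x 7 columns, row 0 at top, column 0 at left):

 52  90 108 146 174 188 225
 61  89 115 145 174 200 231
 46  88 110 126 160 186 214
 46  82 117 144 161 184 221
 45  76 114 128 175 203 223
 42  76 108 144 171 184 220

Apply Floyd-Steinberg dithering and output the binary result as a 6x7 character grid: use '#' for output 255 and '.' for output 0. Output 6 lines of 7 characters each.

(0,0): OLD=52 → NEW=0, ERR=52
(0,1): OLD=451/4 → NEW=0, ERR=451/4
(0,2): OLD=10069/64 → NEW=255, ERR=-6251/64
(0,3): OLD=105747/1024 → NEW=0, ERR=105747/1024
(0,4): OLD=3591045/16384 → NEW=255, ERR=-586875/16384
(0,5): OLD=45174947/262144 → NEW=255, ERR=-21671773/262144
(0,6): OLD=792015989/4194304 → NEW=255, ERR=-277531531/4194304
(1,0): OLD=6297/64 → NEW=0, ERR=6297/64
(1,1): OLD=77935/512 → NEW=255, ERR=-52625/512
(1,2): OLD=1080027/16384 → NEW=0, ERR=1080027/16384
(1,3): OLD=12667487/65536 → NEW=255, ERR=-4044193/65536
(1,4): OLD=531677405/4194304 → NEW=0, ERR=531677405/4194304
(1,5): OLD=7213469101/33554432 → NEW=255, ERR=-1342911059/33554432
(1,6): OLD=100741555075/536870912 → NEW=255, ERR=-36160527485/536870912
(2,0): OLD=470837/8192 → NEW=0, ERR=470837/8192
(2,1): OLD=26092503/262144 → NEW=0, ERR=26092503/262144
(2,2): OLD=654948805/4194304 → NEW=255, ERR=-414598715/4194304
(2,3): OLD=3065451613/33554432 → NEW=0, ERR=3065451613/33554432
(2,4): OLD=61262621709/268435456 → NEW=255, ERR=-7188419571/268435456
(2,5): OLD=1349230200783/8589934592 → NEW=255, ERR=-841203120177/8589934592
(2,6): OLD=20286886771865/137438953472 → NEW=255, ERR=-14760046363495/137438953472
(3,0): OLD=346549413/4194304 → NEW=0, ERR=346549413/4194304
(3,1): OLD=4506722689/33554432 → NEW=255, ERR=-4049657471/33554432
(3,2): OLD=15209270515/268435456 → NEW=0, ERR=15209270515/268435456
(3,3): OLD=199864668069/1073741824 → NEW=255, ERR=-73939497051/1073741824
(3,4): OLD=15098058795173/137438953472 → NEW=0, ERR=15098058795173/137438953472
(3,5): OLD=197524915531391/1099511627776 → NEW=255, ERR=-82850549551489/1099511627776
(3,6): OLD=2609843415033057/17592186044416 → NEW=255, ERR=-1876164026293023/17592186044416
(4,0): OLD=25872195147/536870912 → NEW=0, ERR=25872195147/536870912
(4,1): OLD=645581745295/8589934592 → NEW=0, ERR=645581745295/8589934592
(4,2): OLD=19809335953473/137438953472 → NEW=255, ERR=-15237597181887/137438953472
(4,3): OLD=90285920607003/1099511627776 → NEW=0, ERR=90285920607003/1099511627776
(4,4): OLD=1995145330097025/8796093022208 → NEW=255, ERR=-247858390566015/8796093022208
(4,5): OLD=43345418287122913/281474976710656 → NEW=255, ERR=-28430700774094367/281474976710656
(4,6): OLD=633984948696337015/4503599627370496 → NEW=255, ERR=-514432956283139465/4503599627370496
(5,0): OLD=9778956893469/137438953472 → NEW=0, ERR=9778956893469/137438953472
(5,1): OLD=124067747855903/1099511627776 → NEW=0, ERR=124067747855903/1099511627776
(5,2): OLD=1256209332865769/8796093022208 → NEW=255, ERR=-986794387797271/8796093022208
(5,3): OLD=7625646520763821/70368744177664 → NEW=0, ERR=7625646520763821/70368744177664
(5,4): OLD=881797389724289071/4503599627370496 → NEW=255, ERR=-266620515255187409/4503599627370496
(5,5): OLD=3723797634722830463/36028797018963968 → NEW=0, ERR=3723797634722830463/36028797018963968
(5,6): OLD=128671500999403323025/576460752303423488 → NEW=255, ERR=-18325990837969666415/576460752303423488
Row 0: ..#.###
Row 1: .#.#.##
Row 2: ..#.###
Row 3: .#.#.##
Row 4: ..#.###
Row 5: ..#.#.#

Answer: ..#.###
.#.#.##
..#.###
.#.#.##
..#.###
..#.#.#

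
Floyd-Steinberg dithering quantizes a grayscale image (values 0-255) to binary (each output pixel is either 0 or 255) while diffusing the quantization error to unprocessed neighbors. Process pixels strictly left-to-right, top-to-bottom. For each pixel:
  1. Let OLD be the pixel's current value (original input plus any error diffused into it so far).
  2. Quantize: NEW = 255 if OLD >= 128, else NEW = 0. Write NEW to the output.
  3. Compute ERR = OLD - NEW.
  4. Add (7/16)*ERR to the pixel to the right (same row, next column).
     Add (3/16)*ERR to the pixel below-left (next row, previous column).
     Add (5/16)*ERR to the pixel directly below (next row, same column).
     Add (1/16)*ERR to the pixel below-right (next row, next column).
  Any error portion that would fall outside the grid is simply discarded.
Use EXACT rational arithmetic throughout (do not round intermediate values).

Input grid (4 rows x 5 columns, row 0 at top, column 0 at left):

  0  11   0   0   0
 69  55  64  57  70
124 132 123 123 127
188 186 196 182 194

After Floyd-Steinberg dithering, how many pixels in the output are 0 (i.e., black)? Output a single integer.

Answer: 13

Derivation:
(0,0): OLD=0 → NEW=0, ERR=0
(0,1): OLD=11 → NEW=0, ERR=11
(0,2): OLD=77/16 → NEW=0, ERR=77/16
(0,3): OLD=539/256 → NEW=0, ERR=539/256
(0,4): OLD=3773/4096 → NEW=0, ERR=3773/4096
(1,0): OLD=1137/16 → NEW=0, ERR=1137/16
(1,1): OLD=11575/128 → NEW=0, ERR=11575/128
(1,2): OLD=434787/4096 → NEW=0, ERR=434787/4096
(1,3): OLD=1713303/16384 → NEW=0, ERR=1713303/16384
(1,4): OLD=30453157/262144 → NEW=0, ERR=30453157/262144
(2,0): OLD=334157/2048 → NEW=255, ERR=-188083/2048
(2,1): OLD=9465023/65536 → NEW=255, ERR=-7246657/65536
(2,2): OLD=139517245/1048576 → NEW=255, ERR=-127869635/1048576
(2,3): OLD=2193510439/16777216 → NEW=255, ERR=-2084679641/16777216
(2,4): OLD=30997977937/268435456 → NEW=0, ERR=30997977937/268435456
(3,0): OLD=145299037/1048576 → NEW=255, ERR=-122087843/1048576
(3,1): OLD=603153657/8388608 → NEW=0, ERR=603153657/8388608
(3,2): OLD=42718746659/268435456 → NEW=255, ERR=-25732294621/268435456
(3,3): OLD=61880365187/536870912 → NEW=0, ERR=61880365187/536870912
(3,4): OLD=2342879898015/8589934592 → NEW=255, ERR=152446577055/8589934592
Output grid:
  Row 0: .....  (5 black, running=5)
  Row 1: .....  (5 black, running=10)
  Row 2: ####.  (1 black, running=11)
  Row 3: #.#.#  (2 black, running=13)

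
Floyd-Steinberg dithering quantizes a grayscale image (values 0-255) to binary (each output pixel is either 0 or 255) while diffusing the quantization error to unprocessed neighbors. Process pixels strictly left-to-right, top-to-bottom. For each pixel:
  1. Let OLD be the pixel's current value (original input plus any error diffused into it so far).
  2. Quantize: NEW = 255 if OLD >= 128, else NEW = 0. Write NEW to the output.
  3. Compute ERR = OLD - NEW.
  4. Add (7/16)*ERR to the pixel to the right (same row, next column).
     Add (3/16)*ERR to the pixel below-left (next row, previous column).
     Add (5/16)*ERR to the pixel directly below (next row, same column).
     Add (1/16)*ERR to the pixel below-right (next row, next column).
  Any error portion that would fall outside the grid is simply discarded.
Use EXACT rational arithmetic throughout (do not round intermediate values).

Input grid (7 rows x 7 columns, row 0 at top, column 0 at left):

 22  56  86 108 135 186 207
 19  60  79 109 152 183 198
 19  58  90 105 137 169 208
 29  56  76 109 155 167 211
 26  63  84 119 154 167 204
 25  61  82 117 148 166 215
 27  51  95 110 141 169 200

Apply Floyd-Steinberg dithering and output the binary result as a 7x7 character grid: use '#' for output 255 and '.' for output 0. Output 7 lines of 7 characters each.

(0,0): OLD=22 → NEW=0, ERR=22
(0,1): OLD=525/8 → NEW=0, ERR=525/8
(0,2): OLD=14683/128 → NEW=0, ERR=14683/128
(0,3): OLD=323965/2048 → NEW=255, ERR=-198275/2048
(0,4): OLD=3035755/32768 → NEW=0, ERR=3035755/32768
(0,5): OLD=118767853/524288 → NEW=255, ERR=-14925587/524288
(0,6): OLD=1631962747/8388608 → NEW=255, ERR=-507132293/8388608
(1,0): OLD=4887/128 → NEW=0, ERR=4887/128
(1,1): OLD=122977/1024 → NEW=0, ERR=122977/1024
(1,2): OLD=5024565/32768 → NEW=255, ERR=-3331275/32768
(1,3): OLD=7708145/131072 → NEW=0, ERR=7708145/131072
(1,4): OLD=1638221715/8388608 → NEW=255, ERR=-500873325/8388608
(1,5): OLD=9558720195/67108864 → NEW=255, ERR=-7554040125/67108864
(1,6): OLD=137526833421/1073741824 → NEW=255, ERR=-136277331699/1073741824
(2,0): OLD=875707/16384 → NEW=0, ERR=875707/16384
(2,1): OLD=53602169/524288 → NEW=0, ERR=53602169/524288
(2,2): OLD=1019149867/8388608 → NEW=0, ERR=1019149867/8388608
(2,3): OLD=10669045267/67108864 → NEW=255, ERR=-6443715053/67108864
(2,4): OLD=31623070691/536870912 → NEW=0, ERR=31623070691/536870912
(2,5): OLD=2268853891073/17179869184 → NEW=255, ERR=-2112012750847/17179869184
(2,6): OLD=29554494580503/274877906944 → NEW=0, ERR=29554494580503/274877906944
(3,0): OLD=544189259/8388608 → NEW=0, ERR=544189259/8388608
(3,1): OLD=9559751343/67108864 → NEW=255, ERR=-7553008977/67108864
(3,2): OLD=28514621469/536870912 → NEW=0, ERR=28514621469/536870912
(3,3): OLD=259562855563/2147483648 → NEW=0, ERR=259562855563/2147483648
(3,4): OLD=54215657492299/274877906944 → NEW=255, ERR=-15878208778421/274877906944
(3,5): OLD=279609890886481/2199023255552 → NEW=0, ERR=279609890886481/2199023255552
(3,6): OLD=10293013898060623/35184372088832 → NEW=255, ERR=1320999015408463/35184372088832
(4,0): OLD=27025830853/1073741824 → NEW=0, ERR=27025830853/1073741824
(4,1): OLD=908015810369/17179869184 → NEW=0, ERR=908015810369/17179869184
(4,2): OLD=38304132526319/274877906944 → NEW=255, ERR=-31789733744401/274877906944
(4,3): OLD=216962243013877/2199023255552 → NEW=0, ERR=216962243013877/2199023255552
(4,4): OLD=3703311344198191/17592186044416 → NEW=255, ERR=-782696097127889/17592186044416
(4,5): OLD=107354274455074639/562949953421312 → NEW=255, ERR=-36197963667359921/562949953421312
(4,6): OLD=1761342955595259097/9007199254740992 → NEW=255, ERR=-535492854363693863/9007199254740992
(5,0): OLD=11758061572947/274877906944 → NEW=0, ERR=11758061572947/274877906944
(5,1): OLD=167388972241329/2199023255552 → NEW=0, ERR=167388972241329/2199023255552
(5,2): OLD=1776182359983175/17592186044416 → NEW=0, ERR=1776182359983175/17592186044416
(5,3): OLD=24830853632279363/140737488355328 → NEW=255, ERR=-11057205898329277/140737488355328
(5,4): OLD=845180792217457569/9007199254740992 → NEW=0, ERR=845180792217457569/9007199254740992
(5,5): OLD=12468165353952461649/72057594037927936 → NEW=255, ERR=-5906521125719162031/72057594037927936
(5,6): OLD=180479422086468141215/1152921504606846976 → NEW=255, ERR=-113515561588277837665/1152921504606846976
(6,0): OLD=1922467426040331/35184372088832 → NEW=0, ERR=1922467426040331/35184372088832
(6,1): OLD=67720963427311815/562949953421312 → NEW=0, ERR=67720963427311815/562949953421312
(6,2): OLD=1524084956902713845/9007199254740992 → NEW=255, ERR=-772750853056239115/9007199254740992
(6,3): OLD=5175028287224430891/72057594037927936 → NEW=0, ERR=5175028287224430891/72057594037927936
(6,4): OLD=26151688631466583337/144115188075855872 → NEW=255, ERR=-10597684327876664023/144115188075855872
(6,5): OLD=1819144192677289131173/18446744073709551616 → NEW=0, ERR=1819144192677289131173/18446744073709551616
(6,6): OLD=61170276049365256596275/295147905179352825856 → NEW=255, ERR=-14092439771369713997005/295147905179352825856
Row 0: ...#.##
Row 1: ..#.###
Row 2: ...#.#.
Row 3: .#..#.#
Row 4: ..#.###
Row 5: ...#.##
Row 6: ..#.#.#

Answer: ...#.##
..#.###
...#.#.
.#..#.#
..#.###
...#.##
..#.#.#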